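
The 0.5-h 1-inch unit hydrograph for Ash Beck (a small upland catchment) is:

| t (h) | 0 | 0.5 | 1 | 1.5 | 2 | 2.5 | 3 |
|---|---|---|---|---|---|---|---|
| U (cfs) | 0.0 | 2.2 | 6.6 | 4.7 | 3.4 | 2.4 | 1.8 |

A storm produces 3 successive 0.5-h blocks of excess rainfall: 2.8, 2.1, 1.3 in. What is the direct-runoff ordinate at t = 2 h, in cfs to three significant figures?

By discrete convolution, Q_j = Σ (P_i / 1 in) · U_{j−i}.
At t = 2 h (j=4): Q = (2.8/1)·3.4 + (2.1/1)·4.7 + (1.3/1)·6.6 = 28.0 cfs.

Q ≈ 28.0 cfs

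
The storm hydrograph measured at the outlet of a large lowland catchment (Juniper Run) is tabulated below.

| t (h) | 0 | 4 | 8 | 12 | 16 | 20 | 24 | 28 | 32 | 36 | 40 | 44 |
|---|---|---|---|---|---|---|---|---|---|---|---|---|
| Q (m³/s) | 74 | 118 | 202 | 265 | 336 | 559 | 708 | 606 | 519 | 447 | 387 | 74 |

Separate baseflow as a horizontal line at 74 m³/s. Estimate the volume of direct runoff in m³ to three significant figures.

Direct-runoff ordinates (Q − Q_b): 0.0, 44.0, 128.0, 191.0, 262.0, 485.0, 634.0, 532.0, 445.0, 373.0, 313.0, 0.0 m³/s.
ΣQ_DR = 3407 m³/s.
With Δt = 4 h = 14400 s, V = ΣQ_DR · Δt = 3407 × 14400 = 4.91 × 10^7 m³.

V ≈ 4.91 × 10^7 m³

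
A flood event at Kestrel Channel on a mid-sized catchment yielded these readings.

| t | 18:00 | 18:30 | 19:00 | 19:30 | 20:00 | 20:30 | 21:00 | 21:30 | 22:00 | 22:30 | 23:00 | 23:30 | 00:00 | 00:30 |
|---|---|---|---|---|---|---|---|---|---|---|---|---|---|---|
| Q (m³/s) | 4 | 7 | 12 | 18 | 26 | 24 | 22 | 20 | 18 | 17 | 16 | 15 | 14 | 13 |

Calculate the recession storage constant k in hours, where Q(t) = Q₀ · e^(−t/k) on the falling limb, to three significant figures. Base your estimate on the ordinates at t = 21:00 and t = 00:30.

On the falling limb, Q drops from 22 to 13 m³/s between t = 21:00 and t = 00:30 (Δt = 3.5 h).
k = −Δt / ln(Q₂/Q₁) = −3.5 / ln(13/22) = 6.65 h.

k ≈ 6.65 h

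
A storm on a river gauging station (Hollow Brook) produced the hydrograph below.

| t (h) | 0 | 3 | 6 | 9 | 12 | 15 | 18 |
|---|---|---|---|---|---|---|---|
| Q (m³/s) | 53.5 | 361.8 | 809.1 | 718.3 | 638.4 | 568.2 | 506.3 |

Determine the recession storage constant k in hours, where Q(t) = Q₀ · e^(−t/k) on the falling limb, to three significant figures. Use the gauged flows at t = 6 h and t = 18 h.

k ≈ 25.6 h

On the falling limb, Q drops from 809.1 to 506.3 m³/s between t = 6 h and t = 18 h (Δt = 12 h).
k = −Δt / ln(Q₂/Q₁) = −12 / ln(506.3/809.1) = 25.6 h.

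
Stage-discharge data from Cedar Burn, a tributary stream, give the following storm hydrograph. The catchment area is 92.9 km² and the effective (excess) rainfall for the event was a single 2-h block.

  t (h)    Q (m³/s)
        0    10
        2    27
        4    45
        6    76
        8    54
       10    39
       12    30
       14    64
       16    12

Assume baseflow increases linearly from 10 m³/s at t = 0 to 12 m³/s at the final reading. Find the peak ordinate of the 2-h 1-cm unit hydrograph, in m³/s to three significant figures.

Direct runoff: 0.00, 16.75, 34.50, 65.25, 43.00, 27.75, 18.50, 52.25, 0.00 m³/s; ΣQ_DR = 258.0 m³/s, peak = 65.25 m³/s.
Runoff depth d = ΣQ_DR·Δt / A = 258.0 × 7200 / (92.9 km²) = 20.00 mm.
The 1-cm UH is the DRH scaled by (10 mm)/d, so U_p = 65.25 × 10/20.00 = 32.6 m³/s.

U_p ≈ 32.6 m³/s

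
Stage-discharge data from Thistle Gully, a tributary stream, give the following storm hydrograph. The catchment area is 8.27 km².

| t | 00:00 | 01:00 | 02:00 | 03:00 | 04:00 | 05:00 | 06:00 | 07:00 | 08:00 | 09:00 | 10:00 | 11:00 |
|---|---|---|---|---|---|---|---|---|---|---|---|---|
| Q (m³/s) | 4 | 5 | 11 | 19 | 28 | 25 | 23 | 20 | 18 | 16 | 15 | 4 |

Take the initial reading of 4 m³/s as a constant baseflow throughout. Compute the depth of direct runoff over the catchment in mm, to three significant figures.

Direct runoff: 0.0, 1.0, 7.0, 15.0, 24.0, 21.0, 19.0, 16.0, 14.0, 12.0, 11.0, 0.0 m³/s; ΣQ_DR = 140.0 m³/s.
V = ΣQ_DR · Δt = 140.0 × 3600 s = 5.040 × 10^5 m³.
Over A = 8.27 km², depth = V / A = 60.9 mm.

d ≈ 60.9 mm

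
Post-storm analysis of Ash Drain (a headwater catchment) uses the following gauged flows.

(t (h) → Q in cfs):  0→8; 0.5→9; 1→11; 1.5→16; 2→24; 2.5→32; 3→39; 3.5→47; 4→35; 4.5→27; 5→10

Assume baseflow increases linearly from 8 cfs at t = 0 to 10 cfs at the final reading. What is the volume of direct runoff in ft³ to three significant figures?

Direct-runoff ordinates (Q − Q_b): 0.00, 0.80, 2.60, 7.40, 15.20, 23.00, 29.80, 37.60, 25.40, 17.20, 0.00 cfs.
ΣQ_DR = 159.0 cfs.
With Δt = 0.5 h = 1800 s, V = ΣQ_DR · Δt = 159.0 × 1800 = 2.86 × 10^5 ft³.

V ≈ 2.86 × 10^5 ft³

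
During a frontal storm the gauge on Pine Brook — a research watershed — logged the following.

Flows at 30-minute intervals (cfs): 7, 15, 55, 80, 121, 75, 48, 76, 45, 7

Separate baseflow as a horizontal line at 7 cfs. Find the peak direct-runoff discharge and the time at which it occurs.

Subtracting baseflow gives direct-runoff ordinates: 0.0, 8.0, 48.0, 73.0, 114.0, 68.0, 41.0, 69.0, 38.0, 0.0 cfs.
The maximum is 114.0 cfs, occurring at the reading for t = 2 h.

Q_p = 114.0 cfs at t = 2 h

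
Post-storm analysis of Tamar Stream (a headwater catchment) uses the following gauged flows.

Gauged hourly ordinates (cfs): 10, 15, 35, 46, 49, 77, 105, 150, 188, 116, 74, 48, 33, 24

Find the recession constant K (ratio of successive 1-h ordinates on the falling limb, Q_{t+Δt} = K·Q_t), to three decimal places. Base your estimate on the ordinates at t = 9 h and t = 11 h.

K ≈ 0.643

Using the recession-limb readings at t = 9 h and t = 11 h: Q falls from 116 to 48 cfs over 2 intervals.
K = (Q₂/Q₁)^(1/2) = (48/116)^(1/2) = 0.643.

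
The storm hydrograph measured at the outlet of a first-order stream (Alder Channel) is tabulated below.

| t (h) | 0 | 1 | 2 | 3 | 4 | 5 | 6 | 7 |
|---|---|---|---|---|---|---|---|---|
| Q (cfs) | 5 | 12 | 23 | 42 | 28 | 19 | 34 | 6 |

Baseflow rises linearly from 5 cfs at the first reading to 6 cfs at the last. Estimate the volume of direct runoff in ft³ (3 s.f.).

Direct-runoff ordinates (Q − Q_b): 0.00, 6.86, 17.71, 36.57, 22.43, 13.29, 28.14, 0.00 cfs.
ΣQ_DR = 125.0 cfs.
With Δt = 1 h = 3600 s, V = ΣQ_DR · Δt = 125.0 × 3600 = 4.50 × 10^5 ft³.

V ≈ 4.50 × 10^5 ft³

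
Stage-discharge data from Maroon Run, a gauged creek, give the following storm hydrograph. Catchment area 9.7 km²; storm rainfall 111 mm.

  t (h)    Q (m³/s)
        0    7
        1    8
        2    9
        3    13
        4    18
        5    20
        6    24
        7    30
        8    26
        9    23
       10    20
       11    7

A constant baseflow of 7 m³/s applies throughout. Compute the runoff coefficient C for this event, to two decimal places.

ΣQ_DR = 121.0 m³/s; V = ΣQ_DR·Δt = 4.356 × 10^5 m³.
Runoff depth d = V / A = 44.91 mm.
C = d / P = 44.91 / 111 = 0.40.

C ≈ 0.40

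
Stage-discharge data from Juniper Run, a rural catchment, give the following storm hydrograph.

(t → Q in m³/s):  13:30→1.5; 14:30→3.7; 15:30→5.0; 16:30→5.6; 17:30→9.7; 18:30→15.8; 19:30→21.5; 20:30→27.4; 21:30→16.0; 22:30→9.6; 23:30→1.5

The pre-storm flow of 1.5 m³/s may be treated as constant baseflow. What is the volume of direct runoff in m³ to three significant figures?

Direct-runoff ordinates (Q − Q_b): 0.0, 2.2, 3.5, 4.1, 8.2, 14.3, 20.0, 25.9, 14.5, 8.1, 0.0 m³/s.
ΣQ_DR = 100.8 m³/s.
With Δt = 1 h = 3600 s, V = ΣQ_DR · Δt = 100.8 × 3600 = 3.63 × 10^5 m³.

V ≈ 3.63 × 10^5 m³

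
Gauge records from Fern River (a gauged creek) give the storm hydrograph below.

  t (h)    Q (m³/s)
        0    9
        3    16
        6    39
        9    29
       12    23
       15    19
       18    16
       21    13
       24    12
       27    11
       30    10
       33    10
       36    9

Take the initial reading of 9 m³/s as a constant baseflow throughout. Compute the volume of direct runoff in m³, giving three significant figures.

Direct-runoff ordinates (Q − Q_b): 0.0, 7.0, 30.0, 20.0, 14.0, 10.0, 7.0, 4.0, 3.0, 2.0, 1.0, 1.0, 0.0 m³/s.
ΣQ_DR = 99.00 m³/s.
With Δt = 3 h = 10800 s, V = ΣQ_DR · Δt = 99.00 × 10800 = 1.07 × 10^6 m³.

V ≈ 1.07 × 10^6 m³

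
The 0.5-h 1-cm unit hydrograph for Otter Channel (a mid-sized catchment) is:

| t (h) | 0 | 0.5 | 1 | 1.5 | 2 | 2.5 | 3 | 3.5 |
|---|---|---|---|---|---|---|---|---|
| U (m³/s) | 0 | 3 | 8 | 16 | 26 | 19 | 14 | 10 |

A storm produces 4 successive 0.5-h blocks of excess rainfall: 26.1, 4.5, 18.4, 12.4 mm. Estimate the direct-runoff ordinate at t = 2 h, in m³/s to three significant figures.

Q ≈ 93.5 m³/s

By discrete convolution, Q_j = Σ (P_i / 10 mm) · U_{j−i}.
At t = 2 h (j=4): Q = (26.1/10)·26 + (4.5/10)·16 + (18.4/10)·8 + (12.4/10)·3 = 93.5 m³/s.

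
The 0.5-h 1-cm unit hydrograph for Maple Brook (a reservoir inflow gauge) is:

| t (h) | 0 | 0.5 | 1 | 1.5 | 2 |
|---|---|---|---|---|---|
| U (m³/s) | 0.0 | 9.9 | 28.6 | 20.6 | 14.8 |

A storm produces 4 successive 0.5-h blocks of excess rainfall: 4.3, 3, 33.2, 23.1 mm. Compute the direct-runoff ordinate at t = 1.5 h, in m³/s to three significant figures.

Q ≈ 50.3 m³/s

By discrete convolution, Q_j = Σ (P_i / 10 mm) · U_{j−i}.
At t = 1.5 h (j=3): Q = (4.3/10)·20.6 + (3/10)·28.6 + (33.2/10)·9.9 + (23.1/10)·0.0 = 50.3 m³/s.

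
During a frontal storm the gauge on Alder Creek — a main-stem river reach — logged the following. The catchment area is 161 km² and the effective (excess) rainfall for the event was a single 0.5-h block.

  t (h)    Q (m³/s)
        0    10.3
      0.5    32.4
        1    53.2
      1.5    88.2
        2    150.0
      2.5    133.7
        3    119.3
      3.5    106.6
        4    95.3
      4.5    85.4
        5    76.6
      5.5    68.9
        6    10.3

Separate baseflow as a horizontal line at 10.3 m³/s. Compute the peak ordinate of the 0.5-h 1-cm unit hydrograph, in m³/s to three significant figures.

Direct runoff: 0.0, 22.1, 42.9, 77.9, 139.7, 123.4, 109.0, 96.3, 85.0, 75.1, 66.3, 58.6, 0.0 m³/s; ΣQ_DR = 896.3 m³/s, peak = 139.7 m³/s.
Runoff depth d = ΣQ_DR·Δt / A = 896.3 × 1800 / (161 km²) = 10.02 mm.
The 1-cm UH is the DRH scaled by (10 mm)/d, so U_p = 139.7 × 10/10.02 = 139 m³/s.

U_p ≈ 139 m³/s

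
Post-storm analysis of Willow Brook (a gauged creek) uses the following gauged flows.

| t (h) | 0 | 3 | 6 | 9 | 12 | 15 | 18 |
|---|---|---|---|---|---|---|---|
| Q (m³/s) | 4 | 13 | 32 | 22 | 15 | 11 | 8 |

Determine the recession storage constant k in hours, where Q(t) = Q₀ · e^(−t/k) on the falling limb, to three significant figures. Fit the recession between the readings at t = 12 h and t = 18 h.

On the falling limb, Q drops from 15 to 8 m³/s between t = 12 h and t = 18 h (Δt = 6 h).
k = −Δt / ln(Q₂/Q₁) = −6 / ln(8/15) = 9.54 h.

k ≈ 9.54 h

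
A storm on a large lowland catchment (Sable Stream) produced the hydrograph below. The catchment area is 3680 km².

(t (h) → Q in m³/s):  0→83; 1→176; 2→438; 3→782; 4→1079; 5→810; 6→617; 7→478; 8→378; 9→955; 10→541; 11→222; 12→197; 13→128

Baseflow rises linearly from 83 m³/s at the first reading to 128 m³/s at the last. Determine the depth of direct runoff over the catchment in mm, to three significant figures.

Direct runoff: 0.00, 89.54, 348.08, 688.62, 982.15, 709.69, 513.23, 370.77, 267.31, 840.85, 423.38, 100.92, 72.46, 0.00 m³/s; ΣQ_DR = 5407 m³/s.
V = ΣQ_DR · Δt = 5407 × 3600 s = 1.947 × 10^7 m³.
Over A = 3680 km², depth = V / A = 5.29 mm.

d ≈ 5.29 mm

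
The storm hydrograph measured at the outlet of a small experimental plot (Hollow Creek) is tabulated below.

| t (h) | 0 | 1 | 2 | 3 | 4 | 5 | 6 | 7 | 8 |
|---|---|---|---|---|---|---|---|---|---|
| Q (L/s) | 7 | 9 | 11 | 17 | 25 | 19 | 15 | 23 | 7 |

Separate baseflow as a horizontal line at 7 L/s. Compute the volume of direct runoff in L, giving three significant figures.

Direct-runoff ordinates (Q − Q_b): 0.0, 2.0, 4.0, 10.0, 18.0, 12.0, 8.0, 16.0, 0.0 L/s.
ΣQ_DR = 70.00 L/s.
With Δt = 1 h = 3600 s, V = ΣQ_DR · Δt = 70.00 × 3600 = 2.52 × 10^5 L.

V ≈ 2.52 × 10^5 L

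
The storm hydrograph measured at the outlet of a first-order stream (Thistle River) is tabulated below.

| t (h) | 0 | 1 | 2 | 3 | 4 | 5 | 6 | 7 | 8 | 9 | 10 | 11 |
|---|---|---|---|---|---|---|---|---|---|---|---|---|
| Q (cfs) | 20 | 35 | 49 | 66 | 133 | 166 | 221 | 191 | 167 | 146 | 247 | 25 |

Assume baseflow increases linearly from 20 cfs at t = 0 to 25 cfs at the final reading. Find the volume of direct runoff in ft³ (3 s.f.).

V ≈ 4.31 × 10^6 ft³

Direct-runoff ordinates (Q − Q_b): 0.00, 14.55, 28.09, 44.64, 111.18, 143.73, 198.27, 167.82, 143.36, 121.91, 222.45, 0.00 cfs.
ΣQ_DR = 1196 cfs.
With Δt = 1 h = 3600 s, V = ΣQ_DR · Δt = 1196 × 3600 = 4.31 × 10^6 ft³.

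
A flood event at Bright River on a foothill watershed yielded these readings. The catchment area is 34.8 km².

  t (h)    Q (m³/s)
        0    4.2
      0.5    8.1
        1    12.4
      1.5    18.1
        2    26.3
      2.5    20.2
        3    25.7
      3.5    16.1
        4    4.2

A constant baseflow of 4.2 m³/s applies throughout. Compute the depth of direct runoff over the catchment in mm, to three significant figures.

d ≈ 5.04 mm

Direct runoff: 0.0, 3.9, 8.2, 13.9, 22.1, 16.0, 21.5, 11.9, 0.0 m³/s; ΣQ_DR = 97.50 m³/s.
V = ΣQ_DR · Δt = 97.50 × 1800 s = 1.755 × 10^5 m³.
Over A = 34.8 km², depth = V / A = 5.04 mm.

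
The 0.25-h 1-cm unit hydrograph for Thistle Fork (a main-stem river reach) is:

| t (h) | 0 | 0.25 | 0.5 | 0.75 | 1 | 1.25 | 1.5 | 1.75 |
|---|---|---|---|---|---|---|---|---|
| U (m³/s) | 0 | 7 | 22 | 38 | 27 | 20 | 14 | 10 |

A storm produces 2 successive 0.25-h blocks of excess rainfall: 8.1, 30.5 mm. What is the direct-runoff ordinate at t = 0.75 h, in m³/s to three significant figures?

Q ≈ 97.9 m³/s

By discrete convolution, Q_j = Σ (P_i / 10 mm) · U_{j−i}.
At t = 0.75 h (j=3): Q = (8.1/10)·38 + (30.5/10)·22 = 97.9 m³/s.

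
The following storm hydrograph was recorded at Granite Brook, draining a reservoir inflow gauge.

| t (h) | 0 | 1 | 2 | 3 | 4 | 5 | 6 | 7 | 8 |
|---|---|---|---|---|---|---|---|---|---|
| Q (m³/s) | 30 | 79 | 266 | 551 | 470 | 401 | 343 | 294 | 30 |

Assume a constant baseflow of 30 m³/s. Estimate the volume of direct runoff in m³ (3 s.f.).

V ≈ 7.90 × 10^6 m³

Direct-runoff ordinates (Q − Q_b): 0.0, 49.0, 236.0, 521.0, 440.0, 371.0, 313.0, 264.0, 0.0 m³/s.
ΣQ_DR = 2194 m³/s.
With Δt = 1 h = 3600 s, V = ΣQ_DR · Δt = 2194 × 3600 = 7.90 × 10^6 m³.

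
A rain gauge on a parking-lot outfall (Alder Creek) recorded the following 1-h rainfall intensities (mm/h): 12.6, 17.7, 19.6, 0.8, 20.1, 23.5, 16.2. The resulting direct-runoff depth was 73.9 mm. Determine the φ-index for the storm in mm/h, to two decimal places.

φ ≈ 5.97 mm/h

Only the 6 blocks with intensity above φ contribute runoff: 12.6, 17.7, 19.6, 20.1, 23.5, 16.2 mm/h.
Σ(I−φ)·Δt = d  ⇒  (12.6+17.7+19.6+20.1+23.5+16.2 − 6φ)·1 = 73.9
φ = (109.7 − 73.9/1) / 6 = 5.97 mm/h.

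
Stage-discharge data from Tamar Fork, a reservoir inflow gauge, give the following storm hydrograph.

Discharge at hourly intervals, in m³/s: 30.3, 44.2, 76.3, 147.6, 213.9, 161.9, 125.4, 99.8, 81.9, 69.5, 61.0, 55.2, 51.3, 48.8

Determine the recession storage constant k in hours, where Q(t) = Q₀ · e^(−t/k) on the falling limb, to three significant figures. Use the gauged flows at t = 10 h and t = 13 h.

k ≈ 13.4 h

On the falling limb, Q drops from 61.0 to 48.8 m³/s between t = 10 h and t = 13 h (Δt = 3 h).
k = −Δt / ln(Q₂/Q₁) = −3 / ln(48.8/61.0) = 13.4 h.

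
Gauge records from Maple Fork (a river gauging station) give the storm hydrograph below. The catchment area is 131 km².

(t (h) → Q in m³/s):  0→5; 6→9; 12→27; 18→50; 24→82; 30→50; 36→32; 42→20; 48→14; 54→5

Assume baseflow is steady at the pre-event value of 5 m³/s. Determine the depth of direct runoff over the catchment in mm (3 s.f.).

d ≈ 40.2 mm

Direct runoff: 0.0, 4.0, 22.0, 45.0, 77.0, 45.0, 27.0, 15.0, 9.0, 0.0 m³/s; ΣQ_DR = 244.0 m³/s.
V = ΣQ_DR · Δt = 244.0 × 21600 s = 5.270 × 10^6 m³.
Over A = 131 km², depth = V / A = 40.2 mm.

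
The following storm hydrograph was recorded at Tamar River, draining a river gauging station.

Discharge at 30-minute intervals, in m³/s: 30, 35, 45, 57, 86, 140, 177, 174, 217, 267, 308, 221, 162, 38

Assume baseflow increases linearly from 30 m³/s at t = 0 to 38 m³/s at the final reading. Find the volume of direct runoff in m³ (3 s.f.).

V ≈ 2.67 × 10^6 m³

Direct-runoff ordinates (Q − Q_b): 0.00, 4.38, 13.77, 25.15, 53.54, 106.92, 143.31, 139.69, 182.08, 231.46, 271.85, 184.23, 124.62, 0.00 m³/s.
ΣQ_DR = 1481 m³/s.
With Δt = 0.5 h = 1800 s, V = ΣQ_DR · Δt = 1481 × 1800 = 2.67 × 10^6 m³.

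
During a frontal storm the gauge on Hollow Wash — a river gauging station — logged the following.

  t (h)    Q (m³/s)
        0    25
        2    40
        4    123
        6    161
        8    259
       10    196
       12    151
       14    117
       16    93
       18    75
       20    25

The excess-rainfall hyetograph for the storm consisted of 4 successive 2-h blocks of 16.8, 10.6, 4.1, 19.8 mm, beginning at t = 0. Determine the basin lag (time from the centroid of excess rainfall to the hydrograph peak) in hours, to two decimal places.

t_L ≈ 3.95 h

Centroid of excess rainfall: t_c = Σ P_i·t̄_i / ΣP_i = 4.0487 h (block centres at 1, 3, 5, 7 h).
Hydrograph peak occurs at t = 8 h, so basin lag t_L = 8 − 4.0487 = 3.95 h.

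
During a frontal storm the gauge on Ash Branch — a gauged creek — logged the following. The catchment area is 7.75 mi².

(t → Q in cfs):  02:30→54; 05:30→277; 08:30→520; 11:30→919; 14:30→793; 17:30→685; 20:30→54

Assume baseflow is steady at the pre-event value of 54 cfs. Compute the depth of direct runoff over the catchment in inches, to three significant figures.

Direct runoff: 0.0, 223.0, 466.0, 865.0, 739.0, 631.0, 0.0 cfs; ΣQ_DR = 2924 cfs.
V = ΣQ_DR · Δt = 2924 × 10800 s = 3.158 × 10^7 ft³.
Over A = 7.75 mi², depth = V / A = 1.75 in.

d ≈ 1.75 in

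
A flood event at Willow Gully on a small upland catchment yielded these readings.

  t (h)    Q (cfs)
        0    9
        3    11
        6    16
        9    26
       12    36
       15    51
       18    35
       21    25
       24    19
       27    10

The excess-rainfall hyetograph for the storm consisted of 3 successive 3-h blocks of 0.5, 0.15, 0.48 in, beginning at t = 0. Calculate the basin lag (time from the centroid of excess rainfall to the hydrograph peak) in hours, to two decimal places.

t_L ≈ 10.55 h

Centroid of excess rainfall: t_c = Σ P_i·t̄_i / ΣP_i = 4.4469 h (block centres at 1.5, 4.5, 7.5 h).
Hydrograph peak occurs at t = 15 h, so basin lag t_L = 15 − 4.4469 = 10.55 h.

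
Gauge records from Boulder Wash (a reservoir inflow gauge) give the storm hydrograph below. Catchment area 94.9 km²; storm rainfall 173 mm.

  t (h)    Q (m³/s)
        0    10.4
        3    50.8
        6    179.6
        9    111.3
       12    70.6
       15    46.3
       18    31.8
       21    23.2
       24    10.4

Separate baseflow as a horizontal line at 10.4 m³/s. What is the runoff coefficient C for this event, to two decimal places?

C ≈ 0.29

ΣQ_DR = 440.8 m³/s; V = ΣQ_DR·Δt = 4.761 × 10^6 m³.
Runoff depth d = V / A = 50.16 mm.
C = d / P = 50.16 / 173 = 0.29.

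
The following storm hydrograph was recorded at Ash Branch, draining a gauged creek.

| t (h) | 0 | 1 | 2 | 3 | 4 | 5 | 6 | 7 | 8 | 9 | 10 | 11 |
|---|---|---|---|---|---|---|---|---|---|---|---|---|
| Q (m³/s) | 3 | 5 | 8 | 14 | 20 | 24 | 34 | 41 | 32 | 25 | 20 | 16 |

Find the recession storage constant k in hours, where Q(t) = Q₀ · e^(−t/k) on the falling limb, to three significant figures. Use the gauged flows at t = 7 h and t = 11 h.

On the falling limb, Q drops from 41 to 16 m³/s between t = 7 h and t = 11 h (Δt = 4 h).
k = −Δt / ln(Q₂/Q₁) = −4 / ln(16/41) = 4.25 h.

k ≈ 4.25 h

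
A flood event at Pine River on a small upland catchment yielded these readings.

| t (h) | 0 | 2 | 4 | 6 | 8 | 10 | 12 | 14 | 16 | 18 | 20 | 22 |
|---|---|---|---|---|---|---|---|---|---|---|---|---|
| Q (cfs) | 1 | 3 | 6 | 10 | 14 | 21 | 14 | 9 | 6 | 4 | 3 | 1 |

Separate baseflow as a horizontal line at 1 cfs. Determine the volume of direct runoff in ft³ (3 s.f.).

Direct-runoff ordinates (Q − Q_b): 0.0, 2.0, 5.0, 9.0, 13.0, 20.0, 13.0, 8.0, 5.0, 3.0, 2.0, 0.0 cfs.
ΣQ_DR = 80.00 cfs.
With Δt = 2 h = 7200 s, V = ΣQ_DR · Δt = 80.00 × 7200 = 5.76 × 10^5 ft³.

V ≈ 5.76 × 10^5 ft³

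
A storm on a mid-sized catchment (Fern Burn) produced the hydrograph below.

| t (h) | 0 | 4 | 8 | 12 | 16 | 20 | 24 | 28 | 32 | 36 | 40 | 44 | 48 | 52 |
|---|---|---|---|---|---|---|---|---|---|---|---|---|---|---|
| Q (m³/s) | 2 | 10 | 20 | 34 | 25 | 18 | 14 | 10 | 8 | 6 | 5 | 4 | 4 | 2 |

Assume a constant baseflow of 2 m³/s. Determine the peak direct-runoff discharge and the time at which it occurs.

Subtracting baseflow gives direct-runoff ordinates: 0.0, 8.0, 18.0, 32.0, 23.0, 16.0, 12.0, 8.0, 6.0, 4.0, 3.0, 2.0, 2.0, 0.0 m³/s.
The maximum is 32.0 m³/s, occurring at the reading for t = 12 h.

Q_p = 32.0 m³/s at t = 12 h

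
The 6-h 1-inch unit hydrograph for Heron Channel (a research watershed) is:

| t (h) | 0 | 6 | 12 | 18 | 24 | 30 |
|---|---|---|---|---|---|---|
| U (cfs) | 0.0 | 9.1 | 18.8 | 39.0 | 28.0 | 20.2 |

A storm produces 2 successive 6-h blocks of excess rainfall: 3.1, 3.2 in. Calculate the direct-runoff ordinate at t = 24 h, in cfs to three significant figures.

By discrete convolution, Q_j = Σ (P_i / 1 in) · U_{j−i}.
At t = 24 h (j=4): Q = (3.1/1)·28.0 + (3.2/1)·39.0 = 212 cfs.

Q ≈ 212 cfs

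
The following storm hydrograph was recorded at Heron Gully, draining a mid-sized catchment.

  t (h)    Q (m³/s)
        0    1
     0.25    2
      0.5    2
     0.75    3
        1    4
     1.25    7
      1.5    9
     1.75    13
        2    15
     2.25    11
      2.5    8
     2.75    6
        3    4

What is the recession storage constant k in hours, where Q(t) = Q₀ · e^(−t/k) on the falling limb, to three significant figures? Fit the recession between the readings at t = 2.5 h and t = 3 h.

k ≈ 0.721 h

On the falling limb, Q drops from 8 to 4 m³/s between t = 2.5 h and t = 3 h (Δt = 0.5 h).
k = −Δt / ln(Q₂/Q₁) = −0.5 / ln(4/8) = 0.721 h.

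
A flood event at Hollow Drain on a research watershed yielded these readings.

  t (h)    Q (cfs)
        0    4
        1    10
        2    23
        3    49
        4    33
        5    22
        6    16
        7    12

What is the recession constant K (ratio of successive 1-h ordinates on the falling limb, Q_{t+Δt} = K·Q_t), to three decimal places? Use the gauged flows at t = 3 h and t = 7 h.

Using the recession-limb readings at t = 3 h and t = 7 h: Q falls from 49 to 12 cfs over 4 intervals.
K = (Q₂/Q₁)^(1/4) = (12/49)^(1/4) = 0.703.

K ≈ 0.703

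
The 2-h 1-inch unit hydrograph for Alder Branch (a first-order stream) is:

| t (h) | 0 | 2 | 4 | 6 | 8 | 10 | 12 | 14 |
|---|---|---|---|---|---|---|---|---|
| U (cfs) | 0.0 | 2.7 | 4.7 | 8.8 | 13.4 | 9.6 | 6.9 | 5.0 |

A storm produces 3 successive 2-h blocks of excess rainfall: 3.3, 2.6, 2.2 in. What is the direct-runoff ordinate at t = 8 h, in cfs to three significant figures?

Q ≈ 77.4 cfs

By discrete convolution, Q_j = Σ (P_i / 1 in) · U_{j−i}.
At t = 8 h (j=4): Q = (3.3/1)·13.4 + (2.6/1)·8.8 + (2.2/1)·4.7 = 77.4 cfs.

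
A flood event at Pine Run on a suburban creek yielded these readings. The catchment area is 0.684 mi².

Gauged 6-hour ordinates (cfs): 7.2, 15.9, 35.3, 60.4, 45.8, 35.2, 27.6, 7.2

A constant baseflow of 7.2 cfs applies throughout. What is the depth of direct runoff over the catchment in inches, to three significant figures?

d ≈ 2.41 in

Direct runoff: 0.0, 8.7, 28.1, 53.2, 38.6, 28.0, 20.4, 0.0 cfs; ΣQ_DR = 177.0 cfs.
V = ΣQ_DR · Δt = 177.0 × 21600 s = 3.823 × 10^6 ft³.
Over A = 0.684 mi², depth = V / A = 2.41 in.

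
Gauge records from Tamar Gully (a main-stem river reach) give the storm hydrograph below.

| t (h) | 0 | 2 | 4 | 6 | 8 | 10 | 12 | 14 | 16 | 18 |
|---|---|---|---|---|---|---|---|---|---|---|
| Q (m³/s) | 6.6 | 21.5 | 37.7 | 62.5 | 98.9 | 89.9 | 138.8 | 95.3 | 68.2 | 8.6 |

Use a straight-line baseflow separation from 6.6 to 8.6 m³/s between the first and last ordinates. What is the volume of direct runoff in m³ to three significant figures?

Direct-runoff ordinates (Q − Q_b): 0.00, 14.68, 30.66, 55.23, 91.41, 82.19, 130.87, 87.14, 59.82, 0.00 m³/s.
ΣQ_DR = 552.0 m³/s.
With Δt = 2 h = 7200 s, V = ΣQ_DR · Δt = 552.0 × 7200 = 3.97 × 10^6 m³.

V ≈ 3.97 × 10^6 m³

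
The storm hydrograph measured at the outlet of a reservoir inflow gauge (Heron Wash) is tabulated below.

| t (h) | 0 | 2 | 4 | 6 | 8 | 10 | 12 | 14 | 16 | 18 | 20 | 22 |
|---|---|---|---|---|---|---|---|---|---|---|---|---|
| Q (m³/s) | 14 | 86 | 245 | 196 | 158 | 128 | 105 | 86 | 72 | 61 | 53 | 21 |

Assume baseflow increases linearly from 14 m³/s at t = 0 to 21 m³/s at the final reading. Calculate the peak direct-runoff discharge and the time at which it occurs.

Subtracting baseflow gives direct-runoff ordinates: 0.00, 71.36, 229.73, 180.09, 141.45, 110.82, 87.18, 67.55, 52.91, 41.27, 32.64, 0.00 m³/s.
The maximum is 229.73 m³/s, occurring at the reading for t = 4 h.

Q_p = 229.73 m³/s at t = 4 h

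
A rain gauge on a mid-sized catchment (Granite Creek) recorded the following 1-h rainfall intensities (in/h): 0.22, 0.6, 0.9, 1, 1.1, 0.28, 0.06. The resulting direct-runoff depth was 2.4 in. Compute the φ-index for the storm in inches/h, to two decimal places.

Only the 4 blocks with intensity above φ contribute runoff: 0.6, 0.9, 1, 1.1 in/h.
Σ(I−φ)·Δt = d  ⇒  (0.6+0.9+1+1.1 − 4φ)·1 = 2.4
φ = (3.600 − 2.4/1) / 4 = 0.30 in/h.

φ ≈ 0.30 in/h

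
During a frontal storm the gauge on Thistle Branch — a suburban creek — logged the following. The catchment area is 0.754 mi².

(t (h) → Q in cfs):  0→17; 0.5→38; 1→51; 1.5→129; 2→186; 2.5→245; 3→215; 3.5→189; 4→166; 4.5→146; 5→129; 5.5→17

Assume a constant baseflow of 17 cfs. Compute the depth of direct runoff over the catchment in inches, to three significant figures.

Direct runoff: 0.0, 21.0, 34.0, 112.0, 169.0, 228.0, 198.0, 172.0, 149.0, 129.0, 112.0, 0.0 cfs; ΣQ_DR = 1324 cfs.
V = ΣQ_DR · Δt = 1324 × 1800 s = 2.383 × 10^6 ft³.
Over A = 0.754 mi², depth = V / A = 1.36 in.

d ≈ 1.36 in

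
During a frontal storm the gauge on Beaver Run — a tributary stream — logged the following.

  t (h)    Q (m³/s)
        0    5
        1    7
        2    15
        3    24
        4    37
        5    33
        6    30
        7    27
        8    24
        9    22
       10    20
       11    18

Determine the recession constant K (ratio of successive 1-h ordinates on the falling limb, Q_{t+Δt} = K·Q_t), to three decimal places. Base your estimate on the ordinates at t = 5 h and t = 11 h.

K ≈ 0.904

Using the recession-limb readings at t = 5 h and t = 11 h: Q falls from 33 to 18 m³/s over 6 intervals.
K = (Q₂/Q₁)^(1/6) = (18/33)^(1/6) = 0.904.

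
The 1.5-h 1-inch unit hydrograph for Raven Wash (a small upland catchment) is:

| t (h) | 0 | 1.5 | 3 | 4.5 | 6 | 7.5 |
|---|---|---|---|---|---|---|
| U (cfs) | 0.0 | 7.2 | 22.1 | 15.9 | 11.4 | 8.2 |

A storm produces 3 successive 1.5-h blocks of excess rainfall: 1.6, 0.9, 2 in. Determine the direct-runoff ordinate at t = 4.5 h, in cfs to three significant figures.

By discrete convolution, Q_j = Σ (P_i / 1 in) · U_{j−i}.
At t = 4.5 h (j=3): Q = (1.6/1)·15.9 + (0.9/1)·22.1 + (2/1)·7.2 = 59.7 cfs.

Q ≈ 59.7 cfs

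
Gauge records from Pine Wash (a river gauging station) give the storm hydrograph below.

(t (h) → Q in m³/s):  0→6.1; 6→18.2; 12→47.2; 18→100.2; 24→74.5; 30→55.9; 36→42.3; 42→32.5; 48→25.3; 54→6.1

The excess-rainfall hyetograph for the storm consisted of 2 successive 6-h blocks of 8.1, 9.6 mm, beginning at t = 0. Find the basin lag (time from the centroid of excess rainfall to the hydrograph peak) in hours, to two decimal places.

Centroid of excess rainfall: t_c = Σ P_i·t̄_i / ΣP_i = 6.2542 h (block centres at 3, 9 h).
Hydrograph peak occurs at t = 18 h, so basin lag t_L = 18 − 6.2542 = 11.75 h.

t_L ≈ 11.75 h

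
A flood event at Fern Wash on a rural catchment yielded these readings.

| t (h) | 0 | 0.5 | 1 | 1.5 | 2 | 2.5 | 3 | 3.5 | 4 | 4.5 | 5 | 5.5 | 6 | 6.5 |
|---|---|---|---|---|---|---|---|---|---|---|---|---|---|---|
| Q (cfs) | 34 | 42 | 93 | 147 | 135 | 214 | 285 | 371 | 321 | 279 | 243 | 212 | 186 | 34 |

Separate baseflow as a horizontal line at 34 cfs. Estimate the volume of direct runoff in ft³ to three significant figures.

V ≈ 3.82 × 10^6 ft³

Direct-runoff ordinates (Q − Q_b): 0.0, 8.0, 59.0, 113.0, 101.0, 180.0, 251.0, 337.0, 287.0, 245.0, 209.0, 178.0, 152.0, 0.0 cfs.
ΣQ_DR = 2120 cfs.
With Δt = 0.5 h = 1800 s, V = ΣQ_DR · Δt = 2120 × 1800 = 3.82 × 10^6 ft³.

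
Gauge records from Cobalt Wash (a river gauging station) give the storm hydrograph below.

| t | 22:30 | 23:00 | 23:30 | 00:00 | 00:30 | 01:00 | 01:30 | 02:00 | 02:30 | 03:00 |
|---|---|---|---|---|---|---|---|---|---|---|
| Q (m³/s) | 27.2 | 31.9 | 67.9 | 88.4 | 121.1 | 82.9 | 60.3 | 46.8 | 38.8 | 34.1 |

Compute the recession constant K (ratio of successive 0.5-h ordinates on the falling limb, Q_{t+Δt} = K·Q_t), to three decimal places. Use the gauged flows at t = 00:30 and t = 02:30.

K ≈ 0.752

Using the recession-limb readings at t = 00:30 and t = 02:30: Q falls from 121.1 to 38.8 m³/s over 4 intervals.
K = (Q₂/Q₁)^(1/4) = (38.8/121.1)^(1/4) = 0.752.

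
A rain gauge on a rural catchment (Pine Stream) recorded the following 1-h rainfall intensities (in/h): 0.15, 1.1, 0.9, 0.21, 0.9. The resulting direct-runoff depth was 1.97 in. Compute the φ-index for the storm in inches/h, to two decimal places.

Only the 3 blocks with intensity above φ contribute runoff: 1.1, 0.9, 0.9 in/h.
Σ(I−φ)·Δt = d  ⇒  (1.1+0.9+0.9 − 3φ)·1 = 1.97
φ = (2.900 − 1.97/1) / 3 = 0.31 in/h.

φ ≈ 0.31 in/h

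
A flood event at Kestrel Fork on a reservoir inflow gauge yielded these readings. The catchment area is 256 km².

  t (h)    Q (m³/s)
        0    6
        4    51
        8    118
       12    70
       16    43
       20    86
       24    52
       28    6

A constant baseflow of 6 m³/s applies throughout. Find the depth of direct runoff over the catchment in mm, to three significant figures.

d ≈ 21.6 mm

Direct runoff: 0.0, 45.0, 112.0, 64.0, 37.0, 80.0, 46.0, 0.0 m³/s; ΣQ_DR = 384.0 m³/s.
V = ΣQ_DR · Δt = 384.0 × 14400 s = 5.530 × 10^6 m³.
Over A = 256 km², depth = V / A = 21.6 mm.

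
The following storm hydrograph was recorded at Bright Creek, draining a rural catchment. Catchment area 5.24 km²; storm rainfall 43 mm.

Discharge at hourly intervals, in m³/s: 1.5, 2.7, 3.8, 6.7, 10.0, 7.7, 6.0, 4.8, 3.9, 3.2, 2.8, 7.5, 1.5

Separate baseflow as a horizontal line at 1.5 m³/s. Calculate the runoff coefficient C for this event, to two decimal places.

ΣQ_DR = 42.60 m³/s; V = ΣQ_DR·Δt = 1.534 × 10^5 m³.
Runoff depth d = V / A = 29.27 mm.
C = d / P = 29.27 / 43 = 0.68.

C ≈ 0.68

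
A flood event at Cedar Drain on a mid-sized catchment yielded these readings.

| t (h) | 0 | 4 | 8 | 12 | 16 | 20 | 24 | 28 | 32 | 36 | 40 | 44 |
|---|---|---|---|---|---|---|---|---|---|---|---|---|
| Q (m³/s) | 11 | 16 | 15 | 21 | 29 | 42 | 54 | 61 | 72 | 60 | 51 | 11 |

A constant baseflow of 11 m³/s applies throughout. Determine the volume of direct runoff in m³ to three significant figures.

Direct-runoff ordinates (Q − Q_b): 0.0, 5.0, 4.0, 10.0, 18.0, 31.0, 43.0, 50.0, 61.0, 49.0, 40.0, 0.0 m³/s.
ΣQ_DR = 311.0 m³/s.
With Δt = 4 h = 14400 s, V = ΣQ_DR · Δt = 311.0 × 14400 = 4.48 × 10^6 m³.

V ≈ 4.48 × 10^6 m³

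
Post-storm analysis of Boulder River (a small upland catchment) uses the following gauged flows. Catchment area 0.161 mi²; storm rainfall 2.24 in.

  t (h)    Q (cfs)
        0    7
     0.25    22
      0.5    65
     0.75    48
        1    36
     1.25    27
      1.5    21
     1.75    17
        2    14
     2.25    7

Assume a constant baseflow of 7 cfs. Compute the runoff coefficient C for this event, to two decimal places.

C ≈ 0.21

ΣQ_DR = 194.0 cfs; V = ΣQ_DR·Δt = 1.746 × 10^5 ft³.
Runoff depth d = V / A = 0.4668 in.
C = d / P = 0.4668 / 2.24 = 0.21.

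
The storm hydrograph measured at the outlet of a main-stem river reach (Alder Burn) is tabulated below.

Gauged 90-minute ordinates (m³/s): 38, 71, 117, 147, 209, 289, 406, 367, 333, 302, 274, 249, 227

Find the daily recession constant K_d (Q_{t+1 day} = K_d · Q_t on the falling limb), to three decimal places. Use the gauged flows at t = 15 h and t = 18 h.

K_d ≈ 0.222

Between t = 15 h and t = 18 h the flow falls from 274 to 227 m³/s over 2×1.5 h = 3 h.
Per-interval ratio K = (227/274)^(1/2) = 0.9102; K_d = K^(24/1.5) = 0.222.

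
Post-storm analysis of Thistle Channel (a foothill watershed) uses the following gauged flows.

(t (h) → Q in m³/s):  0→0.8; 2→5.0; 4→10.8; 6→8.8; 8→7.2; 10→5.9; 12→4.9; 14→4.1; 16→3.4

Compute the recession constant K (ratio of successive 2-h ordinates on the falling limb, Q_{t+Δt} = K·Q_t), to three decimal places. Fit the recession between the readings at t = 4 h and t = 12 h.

Using the recession-limb readings at t = 4 h and t = 12 h: Q falls from 10.8 to 4.9 m³/s over 4 intervals.
K = (Q₂/Q₁)^(1/4) = (4.9/10.8)^(1/4) = 0.821.

K ≈ 0.821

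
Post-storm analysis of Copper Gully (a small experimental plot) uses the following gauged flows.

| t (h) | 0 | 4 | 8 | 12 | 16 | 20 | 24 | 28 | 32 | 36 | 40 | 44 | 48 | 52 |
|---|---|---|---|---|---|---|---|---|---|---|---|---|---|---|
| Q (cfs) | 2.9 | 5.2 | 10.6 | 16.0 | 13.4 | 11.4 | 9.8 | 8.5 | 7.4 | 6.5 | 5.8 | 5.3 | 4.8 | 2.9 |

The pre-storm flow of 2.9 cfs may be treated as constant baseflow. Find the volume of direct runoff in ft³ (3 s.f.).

V ≈ 1.01 × 10^6 ft³

Direct-runoff ordinates (Q − Q_b): 0.0, 2.3, 7.7, 13.1, 10.5, 8.5, 6.9, 5.6, 4.5, 3.6, 2.9, 2.4, 1.9, 0.0 cfs.
ΣQ_DR = 69.90 cfs.
With Δt = 4 h = 14400 s, V = ΣQ_DR · Δt = 69.90 × 14400 = 1.01 × 10^6 ft³.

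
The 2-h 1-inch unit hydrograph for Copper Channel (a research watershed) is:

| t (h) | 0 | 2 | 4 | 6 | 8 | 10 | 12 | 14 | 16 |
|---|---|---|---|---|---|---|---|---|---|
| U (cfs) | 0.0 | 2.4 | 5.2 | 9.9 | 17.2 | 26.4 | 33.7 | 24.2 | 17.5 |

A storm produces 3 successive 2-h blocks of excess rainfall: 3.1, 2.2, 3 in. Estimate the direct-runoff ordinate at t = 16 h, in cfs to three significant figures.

Q ≈ 209 cfs

By discrete convolution, Q_j = Σ (P_i / 1 in) · U_{j−i}.
At t = 16 h (j=8): Q = (3.1/1)·17.5 + (2.2/1)·24.2 + (3/1)·33.7 = 209 cfs.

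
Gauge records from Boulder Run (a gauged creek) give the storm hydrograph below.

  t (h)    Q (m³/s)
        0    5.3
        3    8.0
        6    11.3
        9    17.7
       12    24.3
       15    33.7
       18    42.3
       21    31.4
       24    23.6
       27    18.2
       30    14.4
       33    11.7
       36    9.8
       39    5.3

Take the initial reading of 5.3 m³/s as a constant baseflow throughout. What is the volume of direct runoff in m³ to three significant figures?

Direct-runoff ordinates (Q − Q_b): 0.0, 2.7, 6.0, 12.4, 19.0, 28.4, 37.0, 26.1, 18.3, 12.9, 9.1, 6.4, 4.5, 0.0 m³/s.
ΣQ_DR = 182.8 m³/s.
With Δt = 3 h = 10800 s, V = ΣQ_DR · Δt = 182.8 × 10800 = 1.97 × 10^6 m³.

V ≈ 1.97 × 10^6 m³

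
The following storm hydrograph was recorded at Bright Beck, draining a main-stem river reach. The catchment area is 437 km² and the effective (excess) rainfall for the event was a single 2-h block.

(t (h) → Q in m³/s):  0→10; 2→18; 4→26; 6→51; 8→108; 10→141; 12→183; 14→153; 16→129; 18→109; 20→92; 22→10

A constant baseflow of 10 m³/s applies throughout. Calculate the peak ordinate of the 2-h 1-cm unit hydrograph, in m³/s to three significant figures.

U_p ≈ 115 m³/s

Direct runoff: 0.0, 8.0, 16.0, 41.0, 98.0, 131.0, 173.0, 143.0, 119.0, 99.0, 82.0, 0.0 m³/s; ΣQ_DR = 910.0 m³/s, peak = 173.0 m³/s.
Runoff depth d = ΣQ_DR·Δt / A = 910.0 × 7200 / (437 km²) = 14.99 mm.
The 1-cm UH is the DRH scaled by (10 mm)/d, so U_p = 173.0 × 10/14.99 = 115 m³/s.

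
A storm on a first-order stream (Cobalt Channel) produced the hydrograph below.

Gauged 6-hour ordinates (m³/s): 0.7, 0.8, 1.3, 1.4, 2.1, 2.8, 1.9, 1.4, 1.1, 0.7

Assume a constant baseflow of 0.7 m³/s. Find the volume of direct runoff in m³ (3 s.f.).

Direct-runoff ordinates (Q − Q_b): 0.0, 0.1, 0.6, 0.7, 1.4, 2.1, 1.2, 0.7, 0.4, 0.0 m³/s.
ΣQ_DR = 7.200 m³/s.
With Δt = 6 h = 21600 s, V = ΣQ_DR · Δt = 7.200 × 21600 = 1.56 × 10^5 m³.

V ≈ 1.56 × 10^5 m³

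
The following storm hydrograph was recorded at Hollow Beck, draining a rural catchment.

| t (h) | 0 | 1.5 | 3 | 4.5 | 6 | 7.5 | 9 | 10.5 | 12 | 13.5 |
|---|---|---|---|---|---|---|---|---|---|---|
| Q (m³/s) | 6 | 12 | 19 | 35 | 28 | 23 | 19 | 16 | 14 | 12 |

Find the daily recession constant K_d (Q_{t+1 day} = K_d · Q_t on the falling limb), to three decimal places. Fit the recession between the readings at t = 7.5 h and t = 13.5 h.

K_d ≈ 0.074

Between t = 7.5 h and t = 13.5 h the flow falls from 23 to 12 m³/s over 4×1.5 h = 6 h.
Per-interval ratio K = (12/23)^(1/4) = 0.8499; K_d = K^(24/1.5) = 0.074.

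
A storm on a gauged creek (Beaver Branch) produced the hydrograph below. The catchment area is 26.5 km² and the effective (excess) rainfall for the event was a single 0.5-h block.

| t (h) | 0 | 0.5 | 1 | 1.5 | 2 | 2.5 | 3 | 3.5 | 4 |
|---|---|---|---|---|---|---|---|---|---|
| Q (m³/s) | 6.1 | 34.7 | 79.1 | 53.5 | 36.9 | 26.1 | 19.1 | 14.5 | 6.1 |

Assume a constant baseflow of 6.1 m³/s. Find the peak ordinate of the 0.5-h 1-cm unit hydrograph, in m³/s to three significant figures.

Direct runoff: 0.0, 28.6, 73.0, 47.4, 30.8, 20.0, 13.0, 8.4, 0.0 m³/s; ΣQ_DR = 221.2 m³/s, peak = 73.0 m³/s.
Runoff depth d = ΣQ_DR·Δt / A = 221.2 × 1800 / (26.5 km²) = 15.02 mm.
The 1-cm UH is the DRH scaled by (10 mm)/d, so U_p = 73.0 × 10/15.02 = 48.6 m³/s.

U_p ≈ 48.6 m³/s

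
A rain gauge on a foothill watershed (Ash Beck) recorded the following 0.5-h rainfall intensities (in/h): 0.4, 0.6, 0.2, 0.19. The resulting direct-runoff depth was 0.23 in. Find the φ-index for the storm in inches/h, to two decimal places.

φ ≈ 0.27 in/h

Only the 2 blocks with intensity above φ contribute runoff: 0.4, 0.6 in/h.
Σ(I−φ)·Δt = d  ⇒  (0.4+0.6 − 2φ)·0.5 = 0.23
φ = (1.000 − 0.23/0.5) / 2 = 0.27 in/h.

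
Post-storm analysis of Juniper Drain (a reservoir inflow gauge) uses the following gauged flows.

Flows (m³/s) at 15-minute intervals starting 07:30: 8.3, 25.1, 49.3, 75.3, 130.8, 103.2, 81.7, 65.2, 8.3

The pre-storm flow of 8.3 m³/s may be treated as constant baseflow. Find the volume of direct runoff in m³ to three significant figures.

V ≈ 4.25 × 10^5 m³

Direct-runoff ordinates (Q − Q_b): 0.0, 16.8, 41.0, 67.0, 122.5, 94.9, 73.4, 56.9, 0.0 m³/s.
ΣQ_DR = 472.5 m³/s.
With Δt = 0.25 h = 900 s, V = ΣQ_DR · Δt = 472.5 × 900 = 4.25 × 10^5 m³.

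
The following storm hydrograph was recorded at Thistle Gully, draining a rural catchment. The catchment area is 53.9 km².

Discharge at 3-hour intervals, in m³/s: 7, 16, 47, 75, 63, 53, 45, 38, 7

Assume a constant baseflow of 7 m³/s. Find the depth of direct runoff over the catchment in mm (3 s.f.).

d ≈ 57.7 mm

Direct runoff: 0.0, 9.0, 40.0, 68.0, 56.0, 46.0, 38.0, 31.0, 0.0 m³/s; ΣQ_DR = 288.0 m³/s.
V = ΣQ_DR · Δt = 288.0 × 10800 s = 3.110 × 10^6 m³.
Over A = 53.9 km², depth = V / A = 57.7 mm.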